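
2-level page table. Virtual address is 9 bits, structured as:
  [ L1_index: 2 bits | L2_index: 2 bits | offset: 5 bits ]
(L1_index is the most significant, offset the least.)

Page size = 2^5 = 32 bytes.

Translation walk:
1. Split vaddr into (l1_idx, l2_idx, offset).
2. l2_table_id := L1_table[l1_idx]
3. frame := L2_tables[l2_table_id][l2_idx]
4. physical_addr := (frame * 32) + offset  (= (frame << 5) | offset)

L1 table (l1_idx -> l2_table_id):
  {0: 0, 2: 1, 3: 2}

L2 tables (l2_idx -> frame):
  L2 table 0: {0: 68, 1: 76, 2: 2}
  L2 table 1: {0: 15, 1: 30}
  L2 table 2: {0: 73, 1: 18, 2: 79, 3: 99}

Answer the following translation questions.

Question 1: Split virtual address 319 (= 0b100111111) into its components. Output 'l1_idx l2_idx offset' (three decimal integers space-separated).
vaddr = 319 = 0b100111111
  top 2 bits -> l1_idx = 2
  next 2 bits -> l2_idx = 1
  bottom 5 bits -> offset = 31

Answer: 2 1 31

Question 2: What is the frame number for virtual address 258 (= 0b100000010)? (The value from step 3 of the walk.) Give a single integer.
Answer: 15

Derivation:
vaddr = 258: l1_idx=2, l2_idx=0
L1[2] = 1; L2[1][0] = 15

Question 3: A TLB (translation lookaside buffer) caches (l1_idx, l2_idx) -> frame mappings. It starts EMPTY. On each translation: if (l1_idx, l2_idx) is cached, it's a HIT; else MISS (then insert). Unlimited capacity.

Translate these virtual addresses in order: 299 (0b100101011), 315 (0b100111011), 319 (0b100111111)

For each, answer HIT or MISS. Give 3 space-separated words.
vaddr=299: (2,1) not in TLB -> MISS, insert
vaddr=315: (2,1) in TLB -> HIT
vaddr=319: (2,1) in TLB -> HIT

Answer: MISS HIT HIT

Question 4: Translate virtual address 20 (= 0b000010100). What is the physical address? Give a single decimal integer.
Answer: 2196

Derivation:
vaddr = 20 = 0b000010100
Split: l1_idx=0, l2_idx=0, offset=20
L1[0] = 0
L2[0][0] = 68
paddr = 68 * 32 + 20 = 2196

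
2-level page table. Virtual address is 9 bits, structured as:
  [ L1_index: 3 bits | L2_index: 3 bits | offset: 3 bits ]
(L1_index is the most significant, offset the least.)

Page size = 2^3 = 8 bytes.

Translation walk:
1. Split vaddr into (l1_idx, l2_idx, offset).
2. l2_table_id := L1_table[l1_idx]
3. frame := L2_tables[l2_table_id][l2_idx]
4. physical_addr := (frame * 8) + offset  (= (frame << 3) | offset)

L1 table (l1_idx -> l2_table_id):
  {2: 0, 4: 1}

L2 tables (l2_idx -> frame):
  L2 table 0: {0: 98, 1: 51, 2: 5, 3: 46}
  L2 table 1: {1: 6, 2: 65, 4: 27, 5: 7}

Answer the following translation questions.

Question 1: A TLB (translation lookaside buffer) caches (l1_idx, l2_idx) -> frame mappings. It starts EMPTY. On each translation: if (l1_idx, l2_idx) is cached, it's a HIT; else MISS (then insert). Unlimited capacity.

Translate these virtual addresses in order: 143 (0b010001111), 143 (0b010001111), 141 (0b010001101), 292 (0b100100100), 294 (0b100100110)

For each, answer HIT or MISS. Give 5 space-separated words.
vaddr=143: (2,1) not in TLB -> MISS, insert
vaddr=143: (2,1) in TLB -> HIT
vaddr=141: (2,1) in TLB -> HIT
vaddr=292: (4,4) not in TLB -> MISS, insert
vaddr=294: (4,4) in TLB -> HIT

Answer: MISS HIT HIT MISS HIT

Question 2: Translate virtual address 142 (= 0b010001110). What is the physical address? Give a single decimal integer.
Answer: 414

Derivation:
vaddr = 142 = 0b010001110
Split: l1_idx=2, l2_idx=1, offset=6
L1[2] = 0
L2[0][1] = 51
paddr = 51 * 8 + 6 = 414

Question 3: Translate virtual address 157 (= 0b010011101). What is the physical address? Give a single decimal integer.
Answer: 373

Derivation:
vaddr = 157 = 0b010011101
Split: l1_idx=2, l2_idx=3, offset=5
L1[2] = 0
L2[0][3] = 46
paddr = 46 * 8 + 5 = 373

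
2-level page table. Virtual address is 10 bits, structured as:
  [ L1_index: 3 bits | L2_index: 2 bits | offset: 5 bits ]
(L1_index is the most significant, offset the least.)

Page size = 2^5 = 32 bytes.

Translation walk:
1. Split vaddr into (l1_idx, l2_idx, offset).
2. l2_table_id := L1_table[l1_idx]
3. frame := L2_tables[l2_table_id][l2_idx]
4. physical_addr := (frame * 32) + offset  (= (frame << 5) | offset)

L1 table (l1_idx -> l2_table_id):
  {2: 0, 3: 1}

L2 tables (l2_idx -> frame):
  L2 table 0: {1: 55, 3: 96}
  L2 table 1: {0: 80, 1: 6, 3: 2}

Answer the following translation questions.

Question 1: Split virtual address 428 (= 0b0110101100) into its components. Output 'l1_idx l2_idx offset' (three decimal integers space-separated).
Answer: 3 1 12

Derivation:
vaddr = 428 = 0b0110101100
  top 3 bits -> l1_idx = 3
  next 2 bits -> l2_idx = 1
  bottom 5 bits -> offset = 12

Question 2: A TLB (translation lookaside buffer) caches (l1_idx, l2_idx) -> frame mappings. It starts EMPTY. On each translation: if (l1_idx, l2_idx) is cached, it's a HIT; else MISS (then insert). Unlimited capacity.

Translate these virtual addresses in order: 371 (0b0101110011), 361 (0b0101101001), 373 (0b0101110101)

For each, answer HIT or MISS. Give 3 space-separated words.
Answer: MISS HIT HIT

Derivation:
vaddr=371: (2,3) not in TLB -> MISS, insert
vaddr=361: (2,3) in TLB -> HIT
vaddr=373: (2,3) in TLB -> HIT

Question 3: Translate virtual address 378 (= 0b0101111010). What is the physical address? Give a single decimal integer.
Answer: 3098

Derivation:
vaddr = 378 = 0b0101111010
Split: l1_idx=2, l2_idx=3, offset=26
L1[2] = 0
L2[0][3] = 96
paddr = 96 * 32 + 26 = 3098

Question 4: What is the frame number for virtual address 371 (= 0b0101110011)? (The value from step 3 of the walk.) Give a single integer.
Answer: 96

Derivation:
vaddr = 371: l1_idx=2, l2_idx=3
L1[2] = 0; L2[0][3] = 96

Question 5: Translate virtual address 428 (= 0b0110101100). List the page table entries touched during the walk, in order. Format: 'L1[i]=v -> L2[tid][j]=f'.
vaddr = 428 = 0b0110101100
Split: l1_idx=3, l2_idx=1, offset=12

Answer: L1[3]=1 -> L2[1][1]=6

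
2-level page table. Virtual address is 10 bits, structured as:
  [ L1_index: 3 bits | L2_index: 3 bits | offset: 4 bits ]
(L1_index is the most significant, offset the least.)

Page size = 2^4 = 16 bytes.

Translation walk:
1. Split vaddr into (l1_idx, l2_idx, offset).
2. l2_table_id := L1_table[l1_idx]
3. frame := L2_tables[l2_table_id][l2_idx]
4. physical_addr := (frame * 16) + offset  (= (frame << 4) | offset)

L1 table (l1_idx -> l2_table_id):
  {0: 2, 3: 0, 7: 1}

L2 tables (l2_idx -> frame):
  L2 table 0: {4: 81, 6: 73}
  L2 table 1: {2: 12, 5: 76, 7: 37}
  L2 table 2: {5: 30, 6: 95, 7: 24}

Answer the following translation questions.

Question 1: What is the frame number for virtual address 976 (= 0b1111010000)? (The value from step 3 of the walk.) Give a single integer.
Answer: 76

Derivation:
vaddr = 976: l1_idx=7, l2_idx=5
L1[7] = 1; L2[1][5] = 76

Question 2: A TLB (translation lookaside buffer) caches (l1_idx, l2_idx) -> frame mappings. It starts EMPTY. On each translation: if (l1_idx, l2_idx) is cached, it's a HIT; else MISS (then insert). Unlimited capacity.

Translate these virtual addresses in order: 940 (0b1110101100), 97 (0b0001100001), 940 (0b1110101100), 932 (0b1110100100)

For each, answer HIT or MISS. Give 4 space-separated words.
Answer: MISS MISS HIT HIT

Derivation:
vaddr=940: (7,2) not in TLB -> MISS, insert
vaddr=97: (0,6) not in TLB -> MISS, insert
vaddr=940: (7,2) in TLB -> HIT
vaddr=932: (7,2) in TLB -> HIT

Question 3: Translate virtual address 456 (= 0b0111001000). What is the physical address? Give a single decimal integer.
Answer: 1304

Derivation:
vaddr = 456 = 0b0111001000
Split: l1_idx=3, l2_idx=4, offset=8
L1[3] = 0
L2[0][4] = 81
paddr = 81 * 16 + 8 = 1304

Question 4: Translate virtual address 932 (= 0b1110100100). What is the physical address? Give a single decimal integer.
Answer: 196

Derivation:
vaddr = 932 = 0b1110100100
Split: l1_idx=7, l2_idx=2, offset=4
L1[7] = 1
L2[1][2] = 12
paddr = 12 * 16 + 4 = 196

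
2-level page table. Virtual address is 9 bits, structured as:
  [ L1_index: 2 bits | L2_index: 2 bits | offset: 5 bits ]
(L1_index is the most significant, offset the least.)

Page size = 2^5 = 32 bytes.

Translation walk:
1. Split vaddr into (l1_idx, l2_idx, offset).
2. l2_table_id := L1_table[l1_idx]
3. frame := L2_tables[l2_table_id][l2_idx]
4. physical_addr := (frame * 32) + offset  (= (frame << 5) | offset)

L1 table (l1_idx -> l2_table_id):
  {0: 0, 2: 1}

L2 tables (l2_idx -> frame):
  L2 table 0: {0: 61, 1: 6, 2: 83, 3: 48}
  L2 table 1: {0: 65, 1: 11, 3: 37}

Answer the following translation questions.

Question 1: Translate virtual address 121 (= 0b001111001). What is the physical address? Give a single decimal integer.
vaddr = 121 = 0b001111001
Split: l1_idx=0, l2_idx=3, offset=25
L1[0] = 0
L2[0][3] = 48
paddr = 48 * 32 + 25 = 1561

Answer: 1561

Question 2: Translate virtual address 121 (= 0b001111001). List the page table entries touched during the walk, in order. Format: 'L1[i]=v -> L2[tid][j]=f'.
vaddr = 121 = 0b001111001
Split: l1_idx=0, l2_idx=3, offset=25

Answer: L1[0]=0 -> L2[0][3]=48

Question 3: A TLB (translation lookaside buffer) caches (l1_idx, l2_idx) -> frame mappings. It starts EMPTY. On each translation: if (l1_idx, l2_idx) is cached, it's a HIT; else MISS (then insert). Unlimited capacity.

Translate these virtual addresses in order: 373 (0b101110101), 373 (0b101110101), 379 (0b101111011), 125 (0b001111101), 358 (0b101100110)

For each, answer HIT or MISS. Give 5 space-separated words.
Answer: MISS HIT HIT MISS HIT

Derivation:
vaddr=373: (2,3) not in TLB -> MISS, insert
vaddr=373: (2,3) in TLB -> HIT
vaddr=379: (2,3) in TLB -> HIT
vaddr=125: (0,3) not in TLB -> MISS, insert
vaddr=358: (2,3) in TLB -> HIT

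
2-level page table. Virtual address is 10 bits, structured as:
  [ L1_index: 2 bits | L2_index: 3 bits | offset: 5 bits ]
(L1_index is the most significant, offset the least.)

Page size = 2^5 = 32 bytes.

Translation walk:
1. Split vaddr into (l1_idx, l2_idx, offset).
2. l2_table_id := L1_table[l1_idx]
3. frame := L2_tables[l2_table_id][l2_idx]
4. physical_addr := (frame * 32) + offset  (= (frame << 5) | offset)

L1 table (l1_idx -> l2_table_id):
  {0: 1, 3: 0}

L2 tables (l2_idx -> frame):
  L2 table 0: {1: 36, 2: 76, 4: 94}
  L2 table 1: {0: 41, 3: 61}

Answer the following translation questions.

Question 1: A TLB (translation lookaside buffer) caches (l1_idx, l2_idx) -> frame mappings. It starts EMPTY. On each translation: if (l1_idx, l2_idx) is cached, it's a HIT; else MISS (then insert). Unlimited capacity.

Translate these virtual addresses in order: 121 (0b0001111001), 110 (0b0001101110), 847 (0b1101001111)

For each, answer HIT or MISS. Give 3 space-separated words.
vaddr=121: (0,3) not in TLB -> MISS, insert
vaddr=110: (0,3) in TLB -> HIT
vaddr=847: (3,2) not in TLB -> MISS, insert

Answer: MISS HIT MISS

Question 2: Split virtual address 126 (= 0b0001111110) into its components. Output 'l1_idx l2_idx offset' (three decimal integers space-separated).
Answer: 0 3 30

Derivation:
vaddr = 126 = 0b0001111110
  top 2 bits -> l1_idx = 0
  next 3 bits -> l2_idx = 3
  bottom 5 bits -> offset = 30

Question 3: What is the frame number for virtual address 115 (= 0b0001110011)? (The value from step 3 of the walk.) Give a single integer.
vaddr = 115: l1_idx=0, l2_idx=3
L1[0] = 1; L2[1][3] = 61

Answer: 61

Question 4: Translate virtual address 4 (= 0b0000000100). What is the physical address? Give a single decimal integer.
vaddr = 4 = 0b0000000100
Split: l1_idx=0, l2_idx=0, offset=4
L1[0] = 1
L2[1][0] = 41
paddr = 41 * 32 + 4 = 1316

Answer: 1316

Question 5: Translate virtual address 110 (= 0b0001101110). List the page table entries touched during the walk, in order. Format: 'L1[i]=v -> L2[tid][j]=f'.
Answer: L1[0]=1 -> L2[1][3]=61

Derivation:
vaddr = 110 = 0b0001101110
Split: l1_idx=0, l2_idx=3, offset=14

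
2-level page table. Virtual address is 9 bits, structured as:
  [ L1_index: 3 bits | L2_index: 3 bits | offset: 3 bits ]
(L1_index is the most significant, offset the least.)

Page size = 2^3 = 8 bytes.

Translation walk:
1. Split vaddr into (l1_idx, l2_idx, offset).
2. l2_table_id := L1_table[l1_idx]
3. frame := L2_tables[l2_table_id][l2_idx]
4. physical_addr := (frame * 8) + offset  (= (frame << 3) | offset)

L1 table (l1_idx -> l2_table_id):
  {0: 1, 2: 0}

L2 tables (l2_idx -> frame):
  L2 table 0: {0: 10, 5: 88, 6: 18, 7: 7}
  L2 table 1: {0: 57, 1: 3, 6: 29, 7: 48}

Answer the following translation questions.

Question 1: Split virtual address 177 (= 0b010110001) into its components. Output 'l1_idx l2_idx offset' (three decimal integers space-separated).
Answer: 2 6 1

Derivation:
vaddr = 177 = 0b010110001
  top 3 bits -> l1_idx = 2
  next 3 bits -> l2_idx = 6
  bottom 3 bits -> offset = 1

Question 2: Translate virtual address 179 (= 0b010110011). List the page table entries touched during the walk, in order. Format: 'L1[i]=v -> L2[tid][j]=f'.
vaddr = 179 = 0b010110011
Split: l1_idx=2, l2_idx=6, offset=3

Answer: L1[2]=0 -> L2[0][6]=18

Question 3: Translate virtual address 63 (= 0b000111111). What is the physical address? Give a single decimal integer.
vaddr = 63 = 0b000111111
Split: l1_idx=0, l2_idx=7, offset=7
L1[0] = 1
L2[1][7] = 48
paddr = 48 * 8 + 7 = 391

Answer: 391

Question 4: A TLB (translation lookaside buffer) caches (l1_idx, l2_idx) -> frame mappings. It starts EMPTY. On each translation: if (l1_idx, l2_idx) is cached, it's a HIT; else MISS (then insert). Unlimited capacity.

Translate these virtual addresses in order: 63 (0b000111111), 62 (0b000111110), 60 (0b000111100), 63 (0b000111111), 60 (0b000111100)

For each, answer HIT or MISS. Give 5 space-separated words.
vaddr=63: (0,7) not in TLB -> MISS, insert
vaddr=62: (0,7) in TLB -> HIT
vaddr=60: (0,7) in TLB -> HIT
vaddr=63: (0,7) in TLB -> HIT
vaddr=60: (0,7) in TLB -> HIT

Answer: MISS HIT HIT HIT HIT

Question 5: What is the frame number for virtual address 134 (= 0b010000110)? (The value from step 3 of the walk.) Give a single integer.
Answer: 10

Derivation:
vaddr = 134: l1_idx=2, l2_idx=0
L1[2] = 0; L2[0][0] = 10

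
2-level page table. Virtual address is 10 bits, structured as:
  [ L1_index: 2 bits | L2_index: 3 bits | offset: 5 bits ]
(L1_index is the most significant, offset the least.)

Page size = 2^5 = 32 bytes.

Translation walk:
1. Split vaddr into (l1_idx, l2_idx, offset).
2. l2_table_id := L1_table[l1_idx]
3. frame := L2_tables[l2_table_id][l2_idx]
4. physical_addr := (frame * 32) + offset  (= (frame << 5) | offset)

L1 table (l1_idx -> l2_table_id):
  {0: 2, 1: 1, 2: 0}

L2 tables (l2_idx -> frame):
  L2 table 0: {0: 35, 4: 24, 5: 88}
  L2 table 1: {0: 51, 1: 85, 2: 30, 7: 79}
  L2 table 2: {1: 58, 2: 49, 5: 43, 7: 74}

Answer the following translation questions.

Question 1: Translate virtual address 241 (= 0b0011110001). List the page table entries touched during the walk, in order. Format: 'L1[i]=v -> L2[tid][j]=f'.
Answer: L1[0]=2 -> L2[2][7]=74

Derivation:
vaddr = 241 = 0b0011110001
Split: l1_idx=0, l2_idx=7, offset=17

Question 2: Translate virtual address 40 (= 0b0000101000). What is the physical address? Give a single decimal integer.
vaddr = 40 = 0b0000101000
Split: l1_idx=0, l2_idx=1, offset=8
L1[0] = 2
L2[2][1] = 58
paddr = 58 * 32 + 8 = 1864

Answer: 1864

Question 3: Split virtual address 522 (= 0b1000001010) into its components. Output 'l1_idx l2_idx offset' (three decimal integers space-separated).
Answer: 2 0 10

Derivation:
vaddr = 522 = 0b1000001010
  top 2 bits -> l1_idx = 2
  next 3 bits -> l2_idx = 0
  bottom 5 bits -> offset = 10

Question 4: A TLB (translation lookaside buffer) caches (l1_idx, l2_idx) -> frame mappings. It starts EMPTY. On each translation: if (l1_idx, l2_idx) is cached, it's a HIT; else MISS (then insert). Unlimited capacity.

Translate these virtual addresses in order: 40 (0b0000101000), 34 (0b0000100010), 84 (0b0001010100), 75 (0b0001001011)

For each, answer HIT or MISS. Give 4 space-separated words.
vaddr=40: (0,1) not in TLB -> MISS, insert
vaddr=34: (0,1) in TLB -> HIT
vaddr=84: (0,2) not in TLB -> MISS, insert
vaddr=75: (0,2) in TLB -> HIT

Answer: MISS HIT MISS HIT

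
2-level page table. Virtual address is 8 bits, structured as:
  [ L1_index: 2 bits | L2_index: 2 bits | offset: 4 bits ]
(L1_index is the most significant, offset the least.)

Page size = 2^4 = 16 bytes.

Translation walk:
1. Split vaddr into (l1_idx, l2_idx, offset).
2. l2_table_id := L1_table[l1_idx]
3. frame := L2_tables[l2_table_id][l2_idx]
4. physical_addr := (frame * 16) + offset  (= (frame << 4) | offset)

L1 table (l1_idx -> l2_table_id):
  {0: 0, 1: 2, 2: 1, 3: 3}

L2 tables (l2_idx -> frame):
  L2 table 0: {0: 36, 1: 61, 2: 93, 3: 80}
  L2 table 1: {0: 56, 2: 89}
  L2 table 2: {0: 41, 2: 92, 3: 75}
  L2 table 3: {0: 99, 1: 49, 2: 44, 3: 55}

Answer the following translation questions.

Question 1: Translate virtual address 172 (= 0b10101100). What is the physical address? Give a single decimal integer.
Answer: 1436

Derivation:
vaddr = 172 = 0b10101100
Split: l1_idx=2, l2_idx=2, offset=12
L1[2] = 1
L2[1][2] = 89
paddr = 89 * 16 + 12 = 1436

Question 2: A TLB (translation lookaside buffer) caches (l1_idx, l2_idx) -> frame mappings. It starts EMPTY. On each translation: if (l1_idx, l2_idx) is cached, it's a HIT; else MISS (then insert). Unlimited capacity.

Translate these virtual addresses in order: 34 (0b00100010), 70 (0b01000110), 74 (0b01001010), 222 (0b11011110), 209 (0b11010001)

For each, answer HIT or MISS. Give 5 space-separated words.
Answer: MISS MISS HIT MISS HIT

Derivation:
vaddr=34: (0,2) not in TLB -> MISS, insert
vaddr=70: (1,0) not in TLB -> MISS, insert
vaddr=74: (1,0) in TLB -> HIT
vaddr=222: (3,1) not in TLB -> MISS, insert
vaddr=209: (3,1) in TLB -> HIT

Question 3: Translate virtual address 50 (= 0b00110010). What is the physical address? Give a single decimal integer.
vaddr = 50 = 0b00110010
Split: l1_idx=0, l2_idx=3, offset=2
L1[0] = 0
L2[0][3] = 80
paddr = 80 * 16 + 2 = 1282

Answer: 1282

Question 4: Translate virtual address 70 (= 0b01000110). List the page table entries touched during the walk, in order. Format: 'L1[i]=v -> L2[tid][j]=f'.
vaddr = 70 = 0b01000110
Split: l1_idx=1, l2_idx=0, offset=6

Answer: L1[1]=2 -> L2[2][0]=41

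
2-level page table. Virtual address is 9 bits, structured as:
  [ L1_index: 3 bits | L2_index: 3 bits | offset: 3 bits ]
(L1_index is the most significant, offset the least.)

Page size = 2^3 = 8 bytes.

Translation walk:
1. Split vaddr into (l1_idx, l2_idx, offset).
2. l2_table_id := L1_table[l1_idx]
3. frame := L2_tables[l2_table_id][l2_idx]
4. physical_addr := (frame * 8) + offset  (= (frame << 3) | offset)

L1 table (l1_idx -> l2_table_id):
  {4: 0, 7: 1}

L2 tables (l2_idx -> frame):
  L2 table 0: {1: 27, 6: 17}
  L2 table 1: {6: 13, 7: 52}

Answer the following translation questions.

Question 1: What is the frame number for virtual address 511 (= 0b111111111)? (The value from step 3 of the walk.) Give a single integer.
vaddr = 511: l1_idx=7, l2_idx=7
L1[7] = 1; L2[1][7] = 52

Answer: 52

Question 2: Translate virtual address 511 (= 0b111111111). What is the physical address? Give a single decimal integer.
Answer: 423

Derivation:
vaddr = 511 = 0b111111111
Split: l1_idx=7, l2_idx=7, offset=7
L1[7] = 1
L2[1][7] = 52
paddr = 52 * 8 + 7 = 423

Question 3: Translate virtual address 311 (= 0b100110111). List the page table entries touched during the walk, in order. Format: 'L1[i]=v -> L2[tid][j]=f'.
Answer: L1[4]=0 -> L2[0][6]=17

Derivation:
vaddr = 311 = 0b100110111
Split: l1_idx=4, l2_idx=6, offset=7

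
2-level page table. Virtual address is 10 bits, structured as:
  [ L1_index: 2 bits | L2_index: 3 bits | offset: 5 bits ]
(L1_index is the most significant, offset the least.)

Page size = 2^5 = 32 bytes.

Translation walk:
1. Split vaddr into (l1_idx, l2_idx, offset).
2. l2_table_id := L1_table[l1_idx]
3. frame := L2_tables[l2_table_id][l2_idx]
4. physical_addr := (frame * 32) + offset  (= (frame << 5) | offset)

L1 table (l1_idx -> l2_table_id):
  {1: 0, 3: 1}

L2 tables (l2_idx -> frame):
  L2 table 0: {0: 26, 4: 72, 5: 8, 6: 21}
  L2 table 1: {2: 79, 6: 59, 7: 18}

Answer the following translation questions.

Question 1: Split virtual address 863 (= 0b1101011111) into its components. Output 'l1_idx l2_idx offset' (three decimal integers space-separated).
vaddr = 863 = 0b1101011111
  top 2 bits -> l1_idx = 3
  next 3 bits -> l2_idx = 2
  bottom 5 bits -> offset = 31

Answer: 3 2 31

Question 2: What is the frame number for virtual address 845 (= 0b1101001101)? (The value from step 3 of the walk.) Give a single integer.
Answer: 79

Derivation:
vaddr = 845: l1_idx=3, l2_idx=2
L1[3] = 1; L2[1][2] = 79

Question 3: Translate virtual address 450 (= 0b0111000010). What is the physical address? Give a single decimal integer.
Answer: 674

Derivation:
vaddr = 450 = 0b0111000010
Split: l1_idx=1, l2_idx=6, offset=2
L1[1] = 0
L2[0][6] = 21
paddr = 21 * 32 + 2 = 674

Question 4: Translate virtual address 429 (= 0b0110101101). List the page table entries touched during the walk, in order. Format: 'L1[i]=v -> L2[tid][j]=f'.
Answer: L1[1]=0 -> L2[0][5]=8

Derivation:
vaddr = 429 = 0b0110101101
Split: l1_idx=1, l2_idx=5, offset=13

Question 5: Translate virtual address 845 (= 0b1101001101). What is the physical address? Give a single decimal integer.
vaddr = 845 = 0b1101001101
Split: l1_idx=3, l2_idx=2, offset=13
L1[3] = 1
L2[1][2] = 79
paddr = 79 * 32 + 13 = 2541

Answer: 2541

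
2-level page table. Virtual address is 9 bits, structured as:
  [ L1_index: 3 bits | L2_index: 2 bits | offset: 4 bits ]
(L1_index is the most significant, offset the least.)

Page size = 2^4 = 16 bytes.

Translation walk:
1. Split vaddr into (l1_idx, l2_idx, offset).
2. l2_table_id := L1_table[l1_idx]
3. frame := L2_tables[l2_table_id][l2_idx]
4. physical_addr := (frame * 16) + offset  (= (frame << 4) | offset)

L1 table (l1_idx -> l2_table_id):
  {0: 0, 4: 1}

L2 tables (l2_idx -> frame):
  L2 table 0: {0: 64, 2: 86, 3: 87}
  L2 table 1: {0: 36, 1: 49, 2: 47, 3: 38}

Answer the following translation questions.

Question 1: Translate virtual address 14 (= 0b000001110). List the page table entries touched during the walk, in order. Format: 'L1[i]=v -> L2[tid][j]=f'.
vaddr = 14 = 0b000001110
Split: l1_idx=0, l2_idx=0, offset=14

Answer: L1[0]=0 -> L2[0][0]=64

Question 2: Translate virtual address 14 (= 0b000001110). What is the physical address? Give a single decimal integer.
vaddr = 14 = 0b000001110
Split: l1_idx=0, l2_idx=0, offset=14
L1[0] = 0
L2[0][0] = 64
paddr = 64 * 16 + 14 = 1038

Answer: 1038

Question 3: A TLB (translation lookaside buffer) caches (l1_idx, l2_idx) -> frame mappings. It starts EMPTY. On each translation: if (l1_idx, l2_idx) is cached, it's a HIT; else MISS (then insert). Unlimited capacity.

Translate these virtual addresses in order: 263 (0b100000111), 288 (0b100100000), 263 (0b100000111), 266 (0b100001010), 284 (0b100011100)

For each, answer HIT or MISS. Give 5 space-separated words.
Answer: MISS MISS HIT HIT MISS

Derivation:
vaddr=263: (4,0) not in TLB -> MISS, insert
vaddr=288: (4,2) not in TLB -> MISS, insert
vaddr=263: (4,0) in TLB -> HIT
vaddr=266: (4,0) in TLB -> HIT
vaddr=284: (4,1) not in TLB -> MISS, insert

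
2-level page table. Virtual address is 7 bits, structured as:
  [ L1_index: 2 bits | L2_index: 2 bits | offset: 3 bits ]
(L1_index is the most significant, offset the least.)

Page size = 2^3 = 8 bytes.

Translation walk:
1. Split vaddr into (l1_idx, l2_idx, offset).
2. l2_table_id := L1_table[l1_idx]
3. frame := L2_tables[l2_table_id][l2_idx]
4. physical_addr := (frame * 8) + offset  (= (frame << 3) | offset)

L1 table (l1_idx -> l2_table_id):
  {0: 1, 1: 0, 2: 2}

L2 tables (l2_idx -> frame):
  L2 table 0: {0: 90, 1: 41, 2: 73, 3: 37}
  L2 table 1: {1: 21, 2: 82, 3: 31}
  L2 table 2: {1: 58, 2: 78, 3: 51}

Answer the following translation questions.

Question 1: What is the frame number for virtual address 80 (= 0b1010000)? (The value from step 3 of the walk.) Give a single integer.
vaddr = 80: l1_idx=2, l2_idx=2
L1[2] = 2; L2[2][2] = 78

Answer: 78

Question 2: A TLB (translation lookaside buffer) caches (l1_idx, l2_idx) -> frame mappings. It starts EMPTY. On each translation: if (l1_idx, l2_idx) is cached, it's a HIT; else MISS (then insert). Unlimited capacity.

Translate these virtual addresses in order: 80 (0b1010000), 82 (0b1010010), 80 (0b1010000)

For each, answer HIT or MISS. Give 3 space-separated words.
vaddr=80: (2,2) not in TLB -> MISS, insert
vaddr=82: (2,2) in TLB -> HIT
vaddr=80: (2,2) in TLB -> HIT

Answer: MISS HIT HIT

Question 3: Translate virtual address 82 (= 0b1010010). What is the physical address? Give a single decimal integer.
vaddr = 82 = 0b1010010
Split: l1_idx=2, l2_idx=2, offset=2
L1[2] = 2
L2[2][2] = 78
paddr = 78 * 8 + 2 = 626

Answer: 626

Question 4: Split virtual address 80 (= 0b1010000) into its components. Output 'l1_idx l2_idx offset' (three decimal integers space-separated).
Answer: 2 2 0

Derivation:
vaddr = 80 = 0b1010000
  top 2 bits -> l1_idx = 2
  next 2 bits -> l2_idx = 2
  bottom 3 bits -> offset = 0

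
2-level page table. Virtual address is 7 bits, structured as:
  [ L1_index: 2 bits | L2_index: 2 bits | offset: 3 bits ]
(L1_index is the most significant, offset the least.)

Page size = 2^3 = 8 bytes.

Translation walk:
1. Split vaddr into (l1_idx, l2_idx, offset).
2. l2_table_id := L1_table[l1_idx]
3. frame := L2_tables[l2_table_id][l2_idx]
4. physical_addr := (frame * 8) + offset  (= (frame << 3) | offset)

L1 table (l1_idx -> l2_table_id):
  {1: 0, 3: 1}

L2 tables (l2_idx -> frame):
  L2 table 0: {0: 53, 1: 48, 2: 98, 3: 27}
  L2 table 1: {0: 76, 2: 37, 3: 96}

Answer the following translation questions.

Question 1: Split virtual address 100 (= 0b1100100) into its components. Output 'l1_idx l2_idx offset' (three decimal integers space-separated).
vaddr = 100 = 0b1100100
  top 2 bits -> l1_idx = 3
  next 2 bits -> l2_idx = 0
  bottom 3 bits -> offset = 4

Answer: 3 0 4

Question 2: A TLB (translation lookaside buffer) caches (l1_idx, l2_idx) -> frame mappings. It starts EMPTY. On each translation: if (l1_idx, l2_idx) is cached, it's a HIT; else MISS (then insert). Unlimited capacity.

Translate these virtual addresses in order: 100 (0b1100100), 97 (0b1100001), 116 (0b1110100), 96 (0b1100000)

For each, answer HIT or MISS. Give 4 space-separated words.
Answer: MISS HIT MISS HIT

Derivation:
vaddr=100: (3,0) not in TLB -> MISS, insert
vaddr=97: (3,0) in TLB -> HIT
vaddr=116: (3,2) not in TLB -> MISS, insert
vaddr=96: (3,0) in TLB -> HIT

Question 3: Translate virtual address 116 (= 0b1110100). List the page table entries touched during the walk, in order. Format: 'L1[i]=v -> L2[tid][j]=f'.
Answer: L1[3]=1 -> L2[1][2]=37

Derivation:
vaddr = 116 = 0b1110100
Split: l1_idx=3, l2_idx=2, offset=4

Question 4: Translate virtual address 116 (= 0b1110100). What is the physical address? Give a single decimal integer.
Answer: 300

Derivation:
vaddr = 116 = 0b1110100
Split: l1_idx=3, l2_idx=2, offset=4
L1[3] = 1
L2[1][2] = 37
paddr = 37 * 8 + 4 = 300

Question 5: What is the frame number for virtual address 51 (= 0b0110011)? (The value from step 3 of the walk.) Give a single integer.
vaddr = 51: l1_idx=1, l2_idx=2
L1[1] = 0; L2[0][2] = 98

Answer: 98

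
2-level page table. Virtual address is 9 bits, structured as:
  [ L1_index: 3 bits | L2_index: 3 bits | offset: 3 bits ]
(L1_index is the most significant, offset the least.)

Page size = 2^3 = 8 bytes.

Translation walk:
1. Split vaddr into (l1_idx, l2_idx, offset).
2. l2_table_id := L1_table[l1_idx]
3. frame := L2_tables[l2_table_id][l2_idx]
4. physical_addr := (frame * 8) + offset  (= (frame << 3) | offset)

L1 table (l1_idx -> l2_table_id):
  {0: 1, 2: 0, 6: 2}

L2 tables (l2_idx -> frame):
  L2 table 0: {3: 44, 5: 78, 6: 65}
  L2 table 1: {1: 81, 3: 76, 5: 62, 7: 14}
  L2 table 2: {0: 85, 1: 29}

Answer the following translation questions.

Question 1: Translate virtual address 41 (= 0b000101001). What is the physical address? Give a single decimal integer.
vaddr = 41 = 0b000101001
Split: l1_idx=0, l2_idx=5, offset=1
L1[0] = 1
L2[1][5] = 62
paddr = 62 * 8 + 1 = 497

Answer: 497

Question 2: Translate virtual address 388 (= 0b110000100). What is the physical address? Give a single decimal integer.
vaddr = 388 = 0b110000100
Split: l1_idx=6, l2_idx=0, offset=4
L1[6] = 2
L2[2][0] = 85
paddr = 85 * 8 + 4 = 684

Answer: 684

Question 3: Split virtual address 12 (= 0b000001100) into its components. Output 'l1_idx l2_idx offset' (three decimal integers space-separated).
Answer: 0 1 4

Derivation:
vaddr = 12 = 0b000001100
  top 3 bits -> l1_idx = 0
  next 3 bits -> l2_idx = 1
  bottom 3 bits -> offset = 4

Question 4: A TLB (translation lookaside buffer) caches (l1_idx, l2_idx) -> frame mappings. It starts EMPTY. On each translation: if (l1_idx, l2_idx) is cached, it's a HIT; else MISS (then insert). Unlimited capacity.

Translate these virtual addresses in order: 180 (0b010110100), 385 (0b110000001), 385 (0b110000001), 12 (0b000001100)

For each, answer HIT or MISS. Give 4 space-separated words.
Answer: MISS MISS HIT MISS

Derivation:
vaddr=180: (2,6) not in TLB -> MISS, insert
vaddr=385: (6,0) not in TLB -> MISS, insert
vaddr=385: (6,0) in TLB -> HIT
vaddr=12: (0,1) not in TLB -> MISS, insert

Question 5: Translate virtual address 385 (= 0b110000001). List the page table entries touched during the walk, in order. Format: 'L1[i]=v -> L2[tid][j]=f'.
Answer: L1[6]=2 -> L2[2][0]=85

Derivation:
vaddr = 385 = 0b110000001
Split: l1_idx=6, l2_idx=0, offset=1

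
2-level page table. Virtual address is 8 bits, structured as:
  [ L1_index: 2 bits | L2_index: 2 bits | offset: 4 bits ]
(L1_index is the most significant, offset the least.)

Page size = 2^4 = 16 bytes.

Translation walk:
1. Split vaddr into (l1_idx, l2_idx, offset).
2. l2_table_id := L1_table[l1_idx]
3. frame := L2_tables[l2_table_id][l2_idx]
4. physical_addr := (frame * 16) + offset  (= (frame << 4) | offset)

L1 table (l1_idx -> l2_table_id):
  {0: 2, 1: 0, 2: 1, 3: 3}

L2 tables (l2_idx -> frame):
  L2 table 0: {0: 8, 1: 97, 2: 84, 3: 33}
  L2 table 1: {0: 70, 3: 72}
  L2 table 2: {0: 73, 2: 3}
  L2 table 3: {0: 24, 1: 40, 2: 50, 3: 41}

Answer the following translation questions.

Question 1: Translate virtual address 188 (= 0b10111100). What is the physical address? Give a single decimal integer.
vaddr = 188 = 0b10111100
Split: l1_idx=2, l2_idx=3, offset=12
L1[2] = 1
L2[1][3] = 72
paddr = 72 * 16 + 12 = 1164

Answer: 1164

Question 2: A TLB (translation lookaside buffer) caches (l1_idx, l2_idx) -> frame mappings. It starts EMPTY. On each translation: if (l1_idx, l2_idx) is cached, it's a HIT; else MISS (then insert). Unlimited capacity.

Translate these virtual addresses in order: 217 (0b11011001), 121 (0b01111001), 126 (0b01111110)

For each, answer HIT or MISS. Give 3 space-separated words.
Answer: MISS MISS HIT

Derivation:
vaddr=217: (3,1) not in TLB -> MISS, insert
vaddr=121: (1,3) not in TLB -> MISS, insert
vaddr=126: (1,3) in TLB -> HIT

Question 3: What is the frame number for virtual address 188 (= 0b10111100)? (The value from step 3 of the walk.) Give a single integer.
vaddr = 188: l1_idx=2, l2_idx=3
L1[2] = 1; L2[1][3] = 72

Answer: 72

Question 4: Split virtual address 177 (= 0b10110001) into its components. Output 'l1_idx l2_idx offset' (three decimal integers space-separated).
Answer: 2 3 1

Derivation:
vaddr = 177 = 0b10110001
  top 2 bits -> l1_idx = 2
  next 2 bits -> l2_idx = 3
  bottom 4 bits -> offset = 1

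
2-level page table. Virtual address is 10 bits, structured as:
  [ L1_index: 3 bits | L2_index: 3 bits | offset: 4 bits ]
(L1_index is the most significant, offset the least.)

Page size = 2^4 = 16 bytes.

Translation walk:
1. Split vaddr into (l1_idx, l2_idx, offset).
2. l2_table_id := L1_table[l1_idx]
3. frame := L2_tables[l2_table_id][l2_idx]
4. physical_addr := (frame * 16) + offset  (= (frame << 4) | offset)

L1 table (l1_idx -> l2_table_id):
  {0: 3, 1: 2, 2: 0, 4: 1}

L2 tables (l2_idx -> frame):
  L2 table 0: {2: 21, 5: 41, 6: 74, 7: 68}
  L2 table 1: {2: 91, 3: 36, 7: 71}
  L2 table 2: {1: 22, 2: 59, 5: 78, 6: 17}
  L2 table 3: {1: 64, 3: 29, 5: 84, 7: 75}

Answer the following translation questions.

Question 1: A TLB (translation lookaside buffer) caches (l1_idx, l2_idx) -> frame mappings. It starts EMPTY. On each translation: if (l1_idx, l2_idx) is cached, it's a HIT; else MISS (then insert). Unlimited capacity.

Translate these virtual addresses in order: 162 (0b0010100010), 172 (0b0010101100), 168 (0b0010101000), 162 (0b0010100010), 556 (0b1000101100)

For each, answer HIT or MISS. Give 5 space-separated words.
Answer: MISS HIT HIT HIT MISS

Derivation:
vaddr=162: (1,2) not in TLB -> MISS, insert
vaddr=172: (1,2) in TLB -> HIT
vaddr=168: (1,2) in TLB -> HIT
vaddr=162: (1,2) in TLB -> HIT
vaddr=556: (4,2) not in TLB -> MISS, insert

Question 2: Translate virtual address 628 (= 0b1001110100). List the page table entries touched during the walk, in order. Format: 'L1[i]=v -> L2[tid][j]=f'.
vaddr = 628 = 0b1001110100
Split: l1_idx=4, l2_idx=7, offset=4

Answer: L1[4]=1 -> L2[1][7]=71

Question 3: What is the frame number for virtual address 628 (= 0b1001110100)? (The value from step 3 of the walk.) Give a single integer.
Answer: 71

Derivation:
vaddr = 628: l1_idx=4, l2_idx=7
L1[4] = 1; L2[1][7] = 71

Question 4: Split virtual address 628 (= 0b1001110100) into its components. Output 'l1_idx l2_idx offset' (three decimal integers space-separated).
Answer: 4 7 4

Derivation:
vaddr = 628 = 0b1001110100
  top 3 bits -> l1_idx = 4
  next 3 bits -> l2_idx = 7
  bottom 4 bits -> offset = 4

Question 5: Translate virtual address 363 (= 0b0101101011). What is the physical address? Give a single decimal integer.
Answer: 1195

Derivation:
vaddr = 363 = 0b0101101011
Split: l1_idx=2, l2_idx=6, offset=11
L1[2] = 0
L2[0][6] = 74
paddr = 74 * 16 + 11 = 1195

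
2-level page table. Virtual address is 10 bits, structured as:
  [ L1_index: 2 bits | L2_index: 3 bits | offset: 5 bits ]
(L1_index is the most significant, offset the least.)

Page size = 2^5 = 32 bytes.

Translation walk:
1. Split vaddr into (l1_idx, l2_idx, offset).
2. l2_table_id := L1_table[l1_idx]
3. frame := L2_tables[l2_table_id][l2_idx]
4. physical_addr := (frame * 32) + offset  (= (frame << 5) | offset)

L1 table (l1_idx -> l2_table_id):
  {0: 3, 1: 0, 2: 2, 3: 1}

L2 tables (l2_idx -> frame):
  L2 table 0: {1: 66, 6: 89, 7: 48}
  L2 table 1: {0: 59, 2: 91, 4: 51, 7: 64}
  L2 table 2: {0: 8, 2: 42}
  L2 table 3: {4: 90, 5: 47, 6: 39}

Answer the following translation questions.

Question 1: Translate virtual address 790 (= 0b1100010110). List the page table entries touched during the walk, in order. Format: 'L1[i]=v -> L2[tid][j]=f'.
vaddr = 790 = 0b1100010110
Split: l1_idx=3, l2_idx=0, offset=22

Answer: L1[3]=1 -> L2[1][0]=59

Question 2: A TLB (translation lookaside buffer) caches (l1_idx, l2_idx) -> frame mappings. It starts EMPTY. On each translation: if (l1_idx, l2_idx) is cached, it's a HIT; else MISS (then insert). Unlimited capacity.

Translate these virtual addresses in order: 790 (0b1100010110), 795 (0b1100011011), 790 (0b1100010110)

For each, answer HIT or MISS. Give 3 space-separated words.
vaddr=790: (3,0) not in TLB -> MISS, insert
vaddr=795: (3,0) in TLB -> HIT
vaddr=790: (3,0) in TLB -> HIT

Answer: MISS HIT HIT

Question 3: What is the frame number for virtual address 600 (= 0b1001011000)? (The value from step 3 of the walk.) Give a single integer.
vaddr = 600: l1_idx=2, l2_idx=2
L1[2] = 2; L2[2][2] = 42

Answer: 42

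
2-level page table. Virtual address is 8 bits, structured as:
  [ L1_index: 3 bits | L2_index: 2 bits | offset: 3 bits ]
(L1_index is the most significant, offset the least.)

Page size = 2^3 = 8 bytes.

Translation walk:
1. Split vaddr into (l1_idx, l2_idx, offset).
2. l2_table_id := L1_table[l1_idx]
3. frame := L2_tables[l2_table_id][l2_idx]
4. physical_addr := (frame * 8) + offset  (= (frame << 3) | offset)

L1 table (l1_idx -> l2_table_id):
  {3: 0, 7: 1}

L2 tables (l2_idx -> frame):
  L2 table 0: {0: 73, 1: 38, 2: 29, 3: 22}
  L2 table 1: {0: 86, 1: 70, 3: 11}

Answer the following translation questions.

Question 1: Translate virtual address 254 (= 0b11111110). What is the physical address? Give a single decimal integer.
vaddr = 254 = 0b11111110
Split: l1_idx=7, l2_idx=3, offset=6
L1[7] = 1
L2[1][3] = 11
paddr = 11 * 8 + 6 = 94

Answer: 94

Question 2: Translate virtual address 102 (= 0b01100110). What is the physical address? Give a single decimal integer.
vaddr = 102 = 0b01100110
Split: l1_idx=3, l2_idx=0, offset=6
L1[3] = 0
L2[0][0] = 73
paddr = 73 * 8 + 6 = 590

Answer: 590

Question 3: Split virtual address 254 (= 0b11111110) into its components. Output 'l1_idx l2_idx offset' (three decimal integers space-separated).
Answer: 7 3 6

Derivation:
vaddr = 254 = 0b11111110
  top 3 bits -> l1_idx = 7
  next 2 bits -> l2_idx = 3
  bottom 3 bits -> offset = 6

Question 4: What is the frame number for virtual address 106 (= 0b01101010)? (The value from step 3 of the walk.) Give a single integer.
vaddr = 106: l1_idx=3, l2_idx=1
L1[3] = 0; L2[0][1] = 38

Answer: 38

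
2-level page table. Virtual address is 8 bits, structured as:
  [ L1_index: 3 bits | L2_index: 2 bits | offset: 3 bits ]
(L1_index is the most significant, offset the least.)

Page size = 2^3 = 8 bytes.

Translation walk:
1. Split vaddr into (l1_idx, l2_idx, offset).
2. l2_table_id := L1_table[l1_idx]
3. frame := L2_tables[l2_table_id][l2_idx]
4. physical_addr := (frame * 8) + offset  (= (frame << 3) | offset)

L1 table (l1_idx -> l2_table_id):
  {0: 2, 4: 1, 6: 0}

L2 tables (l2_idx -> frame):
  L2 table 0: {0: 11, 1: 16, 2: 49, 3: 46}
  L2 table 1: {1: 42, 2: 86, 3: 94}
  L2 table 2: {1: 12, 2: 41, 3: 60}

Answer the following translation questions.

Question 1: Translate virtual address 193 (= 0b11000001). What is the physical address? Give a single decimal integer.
vaddr = 193 = 0b11000001
Split: l1_idx=6, l2_idx=0, offset=1
L1[6] = 0
L2[0][0] = 11
paddr = 11 * 8 + 1 = 89

Answer: 89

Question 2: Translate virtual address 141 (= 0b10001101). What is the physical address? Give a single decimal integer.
vaddr = 141 = 0b10001101
Split: l1_idx=4, l2_idx=1, offset=5
L1[4] = 1
L2[1][1] = 42
paddr = 42 * 8 + 5 = 341

Answer: 341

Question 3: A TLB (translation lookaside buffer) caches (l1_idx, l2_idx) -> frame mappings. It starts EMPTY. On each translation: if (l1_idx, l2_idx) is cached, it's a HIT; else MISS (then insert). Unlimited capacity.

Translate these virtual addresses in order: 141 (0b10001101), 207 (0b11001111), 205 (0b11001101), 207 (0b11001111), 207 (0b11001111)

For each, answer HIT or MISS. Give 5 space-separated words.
vaddr=141: (4,1) not in TLB -> MISS, insert
vaddr=207: (6,1) not in TLB -> MISS, insert
vaddr=205: (6,1) in TLB -> HIT
vaddr=207: (6,1) in TLB -> HIT
vaddr=207: (6,1) in TLB -> HIT

Answer: MISS MISS HIT HIT HIT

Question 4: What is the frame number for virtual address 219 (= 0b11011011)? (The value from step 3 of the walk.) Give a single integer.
vaddr = 219: l1_idx=6, l2_idx=3
L1[6] = 0; L2[0][3] = 46

Answer: 46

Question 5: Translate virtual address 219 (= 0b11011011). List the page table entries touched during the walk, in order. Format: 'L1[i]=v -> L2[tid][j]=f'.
vaddr = 219 = 0b11011011
Split: l1_idx=6, l2_idx=3, offset=3

Answer: L1[6]=0 -> L2[0][3]=46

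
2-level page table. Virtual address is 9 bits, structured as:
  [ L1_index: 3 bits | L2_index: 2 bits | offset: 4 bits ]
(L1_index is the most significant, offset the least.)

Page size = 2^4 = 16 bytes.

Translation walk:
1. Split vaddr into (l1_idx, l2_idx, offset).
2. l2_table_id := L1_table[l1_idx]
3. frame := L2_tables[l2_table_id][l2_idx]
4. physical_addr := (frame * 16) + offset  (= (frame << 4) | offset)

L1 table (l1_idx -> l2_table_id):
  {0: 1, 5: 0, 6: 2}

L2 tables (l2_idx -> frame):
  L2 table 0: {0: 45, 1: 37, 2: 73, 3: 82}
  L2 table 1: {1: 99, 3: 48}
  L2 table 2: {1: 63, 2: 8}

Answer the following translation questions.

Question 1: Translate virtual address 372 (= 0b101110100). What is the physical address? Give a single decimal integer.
Answer: 1316

Derivation:
vaddr = 372 = 0b101110100
Split: l1_idx=5, l2_idx=3, offset=4
L1[5] = 0
L2[0][3] = 82
paddr = 82 * 16 + 4 = 1316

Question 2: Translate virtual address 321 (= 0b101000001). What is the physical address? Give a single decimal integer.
Answer: 721

Derivation:
vaddr = 321 = 0b101000001
Split: l1_idx=5, l2_idx=0, offset=1
L1[5] = 0
L2[0][0] = 45
paddr = 45 * 16 + 1 = 721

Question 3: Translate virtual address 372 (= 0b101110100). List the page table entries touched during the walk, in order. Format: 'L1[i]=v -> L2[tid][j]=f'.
vaddr = 372 = 0b101110100
Split: l1_idx=5, l2_idx=3, offset=4

Answer: L1[5]=0 -> L2[0][3]=82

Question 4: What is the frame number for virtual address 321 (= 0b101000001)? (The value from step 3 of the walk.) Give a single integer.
Answer: 45

Derivation:
vaddr = 321: l1_idx=5, l2_idx=0
L1[5] = 0; L2[0][0] = 45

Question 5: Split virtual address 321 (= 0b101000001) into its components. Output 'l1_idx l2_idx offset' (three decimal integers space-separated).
vaddr = 321 = 0b101000001
  top 3 bits -> l1_idx = 5
  next 2 bits -> l2_idx = 0
  bottom 4 bits -> offset = 1

Answer: 5 0 1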